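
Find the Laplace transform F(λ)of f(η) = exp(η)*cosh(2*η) (λ - 1)/((λ - 1)^2-4)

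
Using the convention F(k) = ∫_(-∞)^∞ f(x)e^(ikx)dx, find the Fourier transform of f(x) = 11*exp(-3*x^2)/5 11*sqrt(3)*sqrt(pi)*exp(-k^2/12)/15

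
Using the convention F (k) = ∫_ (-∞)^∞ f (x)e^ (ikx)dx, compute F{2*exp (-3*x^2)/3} 2*sqrt (3)*sqrt (pi)*exp (-k^2/12)/9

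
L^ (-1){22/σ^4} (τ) 11*τ^3/3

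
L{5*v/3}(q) 5/(3*q^2)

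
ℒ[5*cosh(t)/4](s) 5*s/(4*(s^2 - 1))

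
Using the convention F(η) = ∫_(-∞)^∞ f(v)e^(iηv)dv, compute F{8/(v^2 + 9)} 8 * pi * exp(-3 * Abs(η))/3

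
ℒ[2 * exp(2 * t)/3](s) 2/(3 * (s - 2))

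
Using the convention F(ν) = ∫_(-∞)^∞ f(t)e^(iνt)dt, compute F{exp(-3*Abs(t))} 6/(ν^2+9)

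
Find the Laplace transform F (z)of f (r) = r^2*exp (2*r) 2/ (z - 2)^3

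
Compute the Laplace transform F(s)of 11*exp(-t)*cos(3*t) 11*(s + 1)/((s + 1)^2 + 9)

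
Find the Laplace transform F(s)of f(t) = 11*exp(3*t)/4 11/(4*(s - 3))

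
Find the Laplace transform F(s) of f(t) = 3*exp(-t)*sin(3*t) 9/((s + 1) ^2 + 9) 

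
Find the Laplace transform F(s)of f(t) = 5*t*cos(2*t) 5*(s^2 - 4)/(s^2 + 4)^2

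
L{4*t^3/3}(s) 8/s^4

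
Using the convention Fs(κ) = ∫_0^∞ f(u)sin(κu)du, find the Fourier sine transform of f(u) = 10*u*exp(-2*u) 40*κ/(κ^2 + 4)^2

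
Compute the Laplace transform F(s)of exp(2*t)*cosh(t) (s - 2)/((s - 2)^2-1)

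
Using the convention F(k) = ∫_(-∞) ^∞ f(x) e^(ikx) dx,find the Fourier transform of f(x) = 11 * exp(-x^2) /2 11 * sqrt(pi) * exp(-k^2/4) /2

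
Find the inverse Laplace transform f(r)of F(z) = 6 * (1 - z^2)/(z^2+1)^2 -6 * r * cos(r)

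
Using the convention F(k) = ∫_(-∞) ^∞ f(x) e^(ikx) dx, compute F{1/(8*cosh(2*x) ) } pi/(16*cosh(pi*k/4) ) 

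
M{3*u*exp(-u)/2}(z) 3*gamma(z + 1)/2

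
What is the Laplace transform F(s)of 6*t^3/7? 36/(7*s^4)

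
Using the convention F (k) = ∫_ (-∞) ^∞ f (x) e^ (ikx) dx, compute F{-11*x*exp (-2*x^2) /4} -11*sqrt (2)*I*sqrt (pi)*k*exp (-k^2/8) /32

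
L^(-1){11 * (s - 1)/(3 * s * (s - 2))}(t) 11 * exp(t) * cosh(t)/3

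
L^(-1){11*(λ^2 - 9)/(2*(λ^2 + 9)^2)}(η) 11*η*cos(3*η)/2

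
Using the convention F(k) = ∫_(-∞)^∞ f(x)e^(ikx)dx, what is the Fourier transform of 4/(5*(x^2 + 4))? 2*pi*exp(-2*Abs(k))/5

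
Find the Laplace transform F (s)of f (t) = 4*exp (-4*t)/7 4/ (7*(s + 4))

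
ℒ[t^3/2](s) 3/s^4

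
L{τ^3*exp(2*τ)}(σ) 6/(σ - 2)^4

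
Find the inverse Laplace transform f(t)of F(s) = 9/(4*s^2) 9*t/4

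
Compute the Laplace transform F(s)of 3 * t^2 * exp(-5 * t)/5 6/(5 * (s + 5)^3)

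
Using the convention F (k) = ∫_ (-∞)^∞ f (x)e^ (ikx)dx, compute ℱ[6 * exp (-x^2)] 6 * sqrt (pi) * exp (-k^2/4)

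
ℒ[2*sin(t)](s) 2/(s^2+1)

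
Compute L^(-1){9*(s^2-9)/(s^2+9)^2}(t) 9*t*cos(3*t)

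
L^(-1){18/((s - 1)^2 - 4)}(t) 9 * exp(t) * sinh(2 * t)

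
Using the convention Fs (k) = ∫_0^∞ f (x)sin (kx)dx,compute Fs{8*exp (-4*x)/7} 8*k/ (7*(k^2+16))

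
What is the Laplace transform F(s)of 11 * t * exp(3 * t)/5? 11/(5 * (s - 3)^2)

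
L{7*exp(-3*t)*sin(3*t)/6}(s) 7/(2*((s + 3)^2 + 9))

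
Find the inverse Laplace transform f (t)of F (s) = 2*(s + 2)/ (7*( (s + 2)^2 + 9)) 2*exp (-2*t)*cos (3*t)/7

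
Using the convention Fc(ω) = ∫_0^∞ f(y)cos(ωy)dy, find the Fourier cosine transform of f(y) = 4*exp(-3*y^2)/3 2*sqrt(3)*sqrt(pi)*exp(-ω^2/12)/9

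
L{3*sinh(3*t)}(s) 9/(s^2 - 9)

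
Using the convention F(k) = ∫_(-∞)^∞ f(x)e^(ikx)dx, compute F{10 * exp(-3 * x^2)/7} 10 * sqrt(3) * sqrt(pi) * exp(-k^2/12)/21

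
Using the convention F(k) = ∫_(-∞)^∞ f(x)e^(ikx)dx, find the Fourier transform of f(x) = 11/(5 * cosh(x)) 11 * pi/(5 * cosh(pi * k/2))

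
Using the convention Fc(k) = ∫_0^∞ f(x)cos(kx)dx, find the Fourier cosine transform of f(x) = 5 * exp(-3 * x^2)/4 5 * sqrt(3) * sqrt(pi) * exp(-k^2/12)/24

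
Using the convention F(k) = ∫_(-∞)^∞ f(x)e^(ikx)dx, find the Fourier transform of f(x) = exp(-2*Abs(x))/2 2/(k^2 + 4)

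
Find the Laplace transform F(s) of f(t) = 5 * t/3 5/(3 * s^2) 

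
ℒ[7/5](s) 7/(5*s)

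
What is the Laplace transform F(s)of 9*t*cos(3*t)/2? 9*(s^2 - 9)/(2*(s^2 + 9)^2)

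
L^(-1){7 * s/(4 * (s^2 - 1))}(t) 7 * cosh(t)/4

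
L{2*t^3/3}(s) 4/s^4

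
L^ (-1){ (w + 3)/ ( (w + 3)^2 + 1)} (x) exp (-3*x)*cos (x)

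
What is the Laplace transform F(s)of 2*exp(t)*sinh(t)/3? 2/(3*s*(s - 2))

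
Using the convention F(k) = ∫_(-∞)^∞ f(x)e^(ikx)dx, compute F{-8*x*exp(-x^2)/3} -4*I*sqrt(pi)*k*exp(-k^2/4)/3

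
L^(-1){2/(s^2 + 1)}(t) 2 * sin(t)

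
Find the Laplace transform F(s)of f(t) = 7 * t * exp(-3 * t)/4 7/(4 * (s + 3)^2)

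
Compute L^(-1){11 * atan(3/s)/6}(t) 11 * sin(3 * t)/(6 * t)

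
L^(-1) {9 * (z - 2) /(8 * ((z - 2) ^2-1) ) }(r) 9 * exp(2 * r) * cosh(r) /8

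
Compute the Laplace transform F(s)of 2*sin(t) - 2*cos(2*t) 2/(s^2 + 1) - 2*s/(s^2 + 4)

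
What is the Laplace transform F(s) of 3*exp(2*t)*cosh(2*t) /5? 3*(s - 2) /(5*s*(s - 4) ) 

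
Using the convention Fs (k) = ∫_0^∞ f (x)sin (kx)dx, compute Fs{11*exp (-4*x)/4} 11*k/ (4*(k^2+16))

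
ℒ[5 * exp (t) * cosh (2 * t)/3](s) 5 * (s - 1)/ (3 * ( (s - 1)^2 - 4))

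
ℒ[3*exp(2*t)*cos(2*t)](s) 3*(s - 2)/((s - 2)^2 + 4)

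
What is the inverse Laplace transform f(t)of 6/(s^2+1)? 6*sin(t)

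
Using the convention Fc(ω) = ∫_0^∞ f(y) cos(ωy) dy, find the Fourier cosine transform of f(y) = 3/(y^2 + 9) pi * exp(-3 * ω) /2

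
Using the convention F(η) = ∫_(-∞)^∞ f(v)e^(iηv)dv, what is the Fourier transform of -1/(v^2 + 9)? -pi * exp(-3 * Abs(η))/3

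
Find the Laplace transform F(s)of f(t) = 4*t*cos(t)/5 4*(s^2 - 1)/(5*(s^2 + 1)^2)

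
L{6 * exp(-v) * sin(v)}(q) 6/((q+1)^2+1)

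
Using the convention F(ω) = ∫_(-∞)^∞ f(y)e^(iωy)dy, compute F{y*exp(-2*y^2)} sqrt(2)*I*sqrt(pi)*ω*exp(-ω^2/8)/8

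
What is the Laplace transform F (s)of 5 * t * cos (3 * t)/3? 5 * (s^2 - 9)/ (3 * (s^2 + 9)^2)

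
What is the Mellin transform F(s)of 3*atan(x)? -3*pi*sec(pi*s/2)/(2*s)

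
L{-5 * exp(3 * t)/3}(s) -5/(3 * s - 9)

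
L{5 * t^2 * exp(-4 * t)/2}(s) 5/(s + 4)^3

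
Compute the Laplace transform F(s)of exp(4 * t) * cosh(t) (s - 4)/((s - 4)^2 - 1)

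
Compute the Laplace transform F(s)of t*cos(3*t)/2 (s^2 - 9)/(2*(s^2+9)^2)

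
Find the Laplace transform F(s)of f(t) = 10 10/s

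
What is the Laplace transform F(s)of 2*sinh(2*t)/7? 4/(7*(s^2 - 4))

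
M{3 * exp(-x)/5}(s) 3 * gamma(s)/5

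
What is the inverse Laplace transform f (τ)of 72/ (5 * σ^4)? 12 * τ^3/5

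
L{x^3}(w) 6/w^4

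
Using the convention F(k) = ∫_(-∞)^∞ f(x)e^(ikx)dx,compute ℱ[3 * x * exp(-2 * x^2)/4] 3 * sqrt(2) * I * sqrt(pi) * k * exp(-k^2/8)/32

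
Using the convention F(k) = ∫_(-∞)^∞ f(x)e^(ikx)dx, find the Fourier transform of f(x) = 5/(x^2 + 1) 5 * pi * exp(-Abs(k))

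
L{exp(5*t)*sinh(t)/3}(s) 1/(3*((s - 5)^2 - 1))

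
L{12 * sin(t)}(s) 12/(s^2 + 1)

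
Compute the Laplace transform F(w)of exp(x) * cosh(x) (w - 1)/(w * (w - 2))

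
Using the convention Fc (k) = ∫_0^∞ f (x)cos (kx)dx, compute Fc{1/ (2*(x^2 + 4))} pi*exp (-2*k)/8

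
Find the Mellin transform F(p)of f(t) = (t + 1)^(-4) gamma(p)*gamma(4 - p)/6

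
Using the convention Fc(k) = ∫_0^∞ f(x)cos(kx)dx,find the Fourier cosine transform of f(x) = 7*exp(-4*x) 28/(k^2 + 16)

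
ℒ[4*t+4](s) 4/s^2+4/s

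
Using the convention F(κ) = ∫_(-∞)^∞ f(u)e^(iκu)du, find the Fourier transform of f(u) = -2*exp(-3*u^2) -2*sqrt(3)*sqrt(pi)*exp(-κ^2/12)/3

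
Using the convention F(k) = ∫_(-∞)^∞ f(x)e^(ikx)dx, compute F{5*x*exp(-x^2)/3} 5*I*sqrt(pi)*k*exp(-k^2/4)/6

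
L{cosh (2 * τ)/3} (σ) σ/ (3 * (σ^2 - 4))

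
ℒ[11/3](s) 11/(3*s)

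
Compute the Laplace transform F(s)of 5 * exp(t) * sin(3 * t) 15/((s - 1)^2 + 9)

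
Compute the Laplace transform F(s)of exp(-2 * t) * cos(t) (s + 2)/((s + 2)^2 + 1)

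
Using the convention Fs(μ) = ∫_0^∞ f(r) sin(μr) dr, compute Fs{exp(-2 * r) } μ/(μ^2+4) 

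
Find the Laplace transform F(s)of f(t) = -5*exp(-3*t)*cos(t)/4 5*(-s - 3)/(4*((s + 3)^2 + 1))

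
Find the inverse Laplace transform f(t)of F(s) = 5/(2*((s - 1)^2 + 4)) 5*exp(t)*sin(2*t)/4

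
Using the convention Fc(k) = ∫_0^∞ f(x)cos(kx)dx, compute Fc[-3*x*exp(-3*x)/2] 3*(k^2 - 9)/(2*(k^2 + 9)^2)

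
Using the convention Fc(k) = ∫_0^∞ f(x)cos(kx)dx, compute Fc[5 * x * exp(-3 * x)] 5 * (9 - k^2)/(k^2 + 9)^2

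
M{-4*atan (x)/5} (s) 2*pi*sec (pi*s/2)/ (5*s)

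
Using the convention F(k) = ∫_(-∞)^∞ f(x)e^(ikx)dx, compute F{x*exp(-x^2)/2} I*sqrt(pi)*k*exp(-k^2/4)/4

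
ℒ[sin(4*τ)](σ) 4/(σ^2+16)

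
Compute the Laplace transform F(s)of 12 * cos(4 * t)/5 12 * s/(5 * (s^2 + 16))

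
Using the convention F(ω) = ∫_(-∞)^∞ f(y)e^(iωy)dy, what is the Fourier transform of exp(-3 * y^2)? sqrt(3) * sqrt(pi) * exp(-ω^2/12)/3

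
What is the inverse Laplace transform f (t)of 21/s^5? 7*t^4/8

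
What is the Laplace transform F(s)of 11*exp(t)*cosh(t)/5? 11*(s - 1)/(5*s*(s - 2))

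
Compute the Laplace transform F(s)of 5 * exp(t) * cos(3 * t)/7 5 * (s - 1)/(7 * ((s - 1)^2 + 9))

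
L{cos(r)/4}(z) z/(4 * (z^2+1))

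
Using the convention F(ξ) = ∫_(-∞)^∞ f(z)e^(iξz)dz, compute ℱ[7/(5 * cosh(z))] 7 * pi/(5 * cosh(pi * ξ/2))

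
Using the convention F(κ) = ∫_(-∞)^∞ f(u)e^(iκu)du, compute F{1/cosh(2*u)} pi/(2*cosh(pi*κ/4))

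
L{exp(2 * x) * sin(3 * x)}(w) 3/((w - 2)^2 + 9)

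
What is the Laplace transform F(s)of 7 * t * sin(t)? 14 * s/(s^2 + 1)^2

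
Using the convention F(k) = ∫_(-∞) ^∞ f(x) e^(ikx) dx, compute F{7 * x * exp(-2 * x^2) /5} 7 * sqrt(2) * I * sqrt(pi) * k * exp(-k^2/8) /40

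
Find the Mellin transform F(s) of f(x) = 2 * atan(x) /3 -pi * sec(pi * s/2) /(3 * s) 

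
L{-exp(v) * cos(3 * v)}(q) (1 - q)/((q - 1)^2+9)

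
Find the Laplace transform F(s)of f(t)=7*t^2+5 14/s^3+5/s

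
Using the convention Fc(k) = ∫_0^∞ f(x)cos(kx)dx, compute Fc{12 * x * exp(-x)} 12 * (1 - k^2)/(k^2 + 1)^2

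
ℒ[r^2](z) 2/z^3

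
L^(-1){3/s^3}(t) 3 * t^2/2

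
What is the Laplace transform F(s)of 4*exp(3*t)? 4/(s - 3)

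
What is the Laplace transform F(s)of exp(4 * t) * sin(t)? 1/((s - 4)^2 + 1)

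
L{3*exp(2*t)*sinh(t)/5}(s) 3/(5*((s - 2)^2 - 1))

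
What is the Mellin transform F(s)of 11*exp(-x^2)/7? 11*gamma(s/2)/14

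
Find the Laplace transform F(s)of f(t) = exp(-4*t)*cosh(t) (s + 4)/((s + 4)^2 - 1)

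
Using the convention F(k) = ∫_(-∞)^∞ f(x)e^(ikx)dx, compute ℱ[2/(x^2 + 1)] 2*pi*exp(-Abs(k))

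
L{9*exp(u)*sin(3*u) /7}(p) 27/(7*((p - 1) ^2 + 9) ) 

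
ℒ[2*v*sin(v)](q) 4*q/(q^2 + 1)^2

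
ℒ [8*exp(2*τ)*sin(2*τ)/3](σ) 16/(3*((σ - 2)^2 + 4))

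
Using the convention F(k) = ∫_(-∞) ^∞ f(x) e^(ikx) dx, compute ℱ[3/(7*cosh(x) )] 3*pi/(7*cosh(pi*k/2) ) 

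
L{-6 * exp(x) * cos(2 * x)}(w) 6 * (1 - w)/((w - 1)^2 + 4)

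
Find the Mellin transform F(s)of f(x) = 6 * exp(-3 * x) 6 * gamma(s)/3^s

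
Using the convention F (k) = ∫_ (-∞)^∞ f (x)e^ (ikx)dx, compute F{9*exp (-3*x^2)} 3*sqrt (3)*sqrt (pi)*exp (-k^2/12)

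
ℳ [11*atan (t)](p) -11*pi*sec (pi*p/2)/ (2*p)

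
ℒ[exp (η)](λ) 1/ (λ - 1)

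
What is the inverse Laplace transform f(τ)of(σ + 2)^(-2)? τ * exp(-2 * τ)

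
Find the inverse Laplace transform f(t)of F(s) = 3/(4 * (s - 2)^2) 3 * t * exp(2 * t)/4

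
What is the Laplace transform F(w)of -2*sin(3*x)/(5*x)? -2*atan(3/w)/5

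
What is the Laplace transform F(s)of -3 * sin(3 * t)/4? -9/(4 * s^2 + 36)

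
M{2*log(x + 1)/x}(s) -2*pi*csc(pi*s)/(s - 1)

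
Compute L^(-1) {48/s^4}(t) 8*t^3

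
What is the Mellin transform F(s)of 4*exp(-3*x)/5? 4*gamma(s)/(5*3^s)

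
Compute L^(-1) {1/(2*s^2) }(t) t/2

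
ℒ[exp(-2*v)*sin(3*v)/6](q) 1/(2*((q + 2)^2 + 9))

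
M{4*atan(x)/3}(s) -2*pi*sec(pi*s/2)/(3*s)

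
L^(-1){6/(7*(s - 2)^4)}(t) t^3*exp(2*t)/7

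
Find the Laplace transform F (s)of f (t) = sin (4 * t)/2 2/ (s^2 + 16)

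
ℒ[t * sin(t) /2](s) s/(s^2 + 1) ^2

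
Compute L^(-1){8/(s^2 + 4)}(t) 4*sin(2*t)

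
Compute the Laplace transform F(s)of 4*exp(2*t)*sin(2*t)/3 8/(3*((s - 2)^2 + 4))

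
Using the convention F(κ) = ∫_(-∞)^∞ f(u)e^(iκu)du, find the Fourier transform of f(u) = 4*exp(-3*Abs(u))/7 24/(7*(κ^2 + 9))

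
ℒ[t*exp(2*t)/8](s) 1/(8*(s - 2)^2)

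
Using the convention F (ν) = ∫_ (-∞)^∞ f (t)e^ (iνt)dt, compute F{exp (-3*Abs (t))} 6/ (ν^2 + 9)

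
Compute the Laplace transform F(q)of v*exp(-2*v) (q + 2)^(-2)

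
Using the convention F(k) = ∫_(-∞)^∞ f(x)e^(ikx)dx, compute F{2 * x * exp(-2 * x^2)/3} sqrt(2) * I * sqrt(pi) * k * exp(-k^2/8)/12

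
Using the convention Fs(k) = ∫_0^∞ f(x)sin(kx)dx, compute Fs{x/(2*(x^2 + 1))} pi*exp(-k)/4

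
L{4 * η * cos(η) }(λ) 4 * (λ^2-1) /(λ^2 + 1) ^2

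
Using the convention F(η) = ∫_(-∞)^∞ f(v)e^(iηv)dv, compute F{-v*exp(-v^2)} -I*sqrt(pi)*η*exp(-η^2/4)/2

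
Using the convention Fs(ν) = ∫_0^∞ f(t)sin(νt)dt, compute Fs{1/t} pi/2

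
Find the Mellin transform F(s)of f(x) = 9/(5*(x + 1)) 9*pi*csc(pi*s)/5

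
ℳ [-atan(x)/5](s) pi * sec(pi * s/2)/(10 * s)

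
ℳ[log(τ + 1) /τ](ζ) -pi*csc(pi*ζ) /(ζ - 1) 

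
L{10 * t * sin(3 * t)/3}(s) 20 * s/(s^2 + 9)^2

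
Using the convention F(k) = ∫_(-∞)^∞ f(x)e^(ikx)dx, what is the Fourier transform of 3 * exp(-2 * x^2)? 3 * sqrt(2) * sqrt(pi) * exp(-k^2/8)/2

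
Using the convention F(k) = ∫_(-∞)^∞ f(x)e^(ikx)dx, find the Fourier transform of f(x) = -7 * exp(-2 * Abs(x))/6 -14/(3 * k^2 + 12)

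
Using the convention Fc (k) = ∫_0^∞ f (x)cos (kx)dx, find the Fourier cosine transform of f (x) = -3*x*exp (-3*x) 3*(k^2-9)/ (k^2 + 9)^2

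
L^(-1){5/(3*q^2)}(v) 5*v/3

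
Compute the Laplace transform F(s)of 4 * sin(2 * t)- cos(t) 8/(s^2 + 4)- s/(s^2 + 1)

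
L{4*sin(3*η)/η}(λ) 4*atan(3/λ)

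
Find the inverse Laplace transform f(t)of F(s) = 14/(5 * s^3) 7 * t^2/5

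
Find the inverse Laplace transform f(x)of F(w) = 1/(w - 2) exp(2*x)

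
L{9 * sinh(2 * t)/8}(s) 9/(4 * (s^2 - 4))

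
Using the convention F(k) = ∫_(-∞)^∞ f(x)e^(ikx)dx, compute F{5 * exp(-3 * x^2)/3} 5 * sqrt(3) * sqrt(pi) * exp(-k^2/12)/9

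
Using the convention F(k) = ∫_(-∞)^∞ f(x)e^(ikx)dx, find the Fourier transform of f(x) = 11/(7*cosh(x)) 11*pi/(7*cosh(pi*k/2))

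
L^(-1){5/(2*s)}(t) 5/2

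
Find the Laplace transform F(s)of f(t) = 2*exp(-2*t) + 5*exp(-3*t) 2/(s + 2) + 5/(s + 3)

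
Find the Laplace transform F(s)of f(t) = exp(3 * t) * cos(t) (s - 3)/((s - 3)^2 + 1)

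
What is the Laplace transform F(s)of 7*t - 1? 7/s^2 - 1/s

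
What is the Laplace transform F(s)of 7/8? 7/(8*s)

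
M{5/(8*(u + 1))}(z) 5*pi*csc(pi*z)/8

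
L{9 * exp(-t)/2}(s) 9/(2 * (s + 1))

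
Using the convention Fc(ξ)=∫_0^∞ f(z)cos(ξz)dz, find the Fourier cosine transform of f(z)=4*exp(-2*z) 8/(ξ^2 + 4)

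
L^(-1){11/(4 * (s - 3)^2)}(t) 11 * t * exp(3 * t)/4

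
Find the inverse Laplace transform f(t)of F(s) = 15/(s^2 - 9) 5*sinh(3*t)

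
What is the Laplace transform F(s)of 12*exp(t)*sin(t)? 12/((s - 1)^2 + 1)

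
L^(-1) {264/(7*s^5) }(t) 11*t^4/7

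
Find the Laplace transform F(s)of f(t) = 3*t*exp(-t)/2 3/(2*(s+1)^2)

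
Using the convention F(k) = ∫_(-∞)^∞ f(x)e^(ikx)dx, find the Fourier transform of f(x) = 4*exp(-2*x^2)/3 2*sqrt(2)*sqrt(pi)*exp(-k^2/8)/3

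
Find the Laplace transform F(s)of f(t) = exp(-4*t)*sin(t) 1/((s + 4)^2 + 1)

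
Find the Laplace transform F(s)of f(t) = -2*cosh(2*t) -2*s/(s^2-4)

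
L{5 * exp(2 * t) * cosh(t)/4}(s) 5 * (s - 2)/(4 * ((s - 2)^2-1))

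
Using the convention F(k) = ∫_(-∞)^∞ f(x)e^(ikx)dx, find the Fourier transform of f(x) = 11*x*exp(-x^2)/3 11*I*sqrt(pi)*k*exp(-k^2/4)/6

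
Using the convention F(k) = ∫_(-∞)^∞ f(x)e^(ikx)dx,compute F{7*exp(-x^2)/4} 7*sqrt(pi)*exp(-k^2/4)/4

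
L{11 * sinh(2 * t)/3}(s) 22/(3 * (s^2 - 4))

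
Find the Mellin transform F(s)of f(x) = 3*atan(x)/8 -3*pi*sec(pi*s/2)/(16*s)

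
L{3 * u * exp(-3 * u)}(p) 3/(p + 3)^2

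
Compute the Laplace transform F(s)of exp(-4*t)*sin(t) 1/((s + 4)^2 + 1)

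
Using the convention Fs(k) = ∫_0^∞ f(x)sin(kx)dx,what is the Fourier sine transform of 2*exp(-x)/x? 2*atan(k)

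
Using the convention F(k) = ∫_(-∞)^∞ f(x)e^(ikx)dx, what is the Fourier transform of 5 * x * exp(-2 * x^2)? 5 * sqrt(2) * I * sqrt(pi) * k * exp(-k^2/8)/8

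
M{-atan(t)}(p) pi*sec(pi*p/2)/(2*p)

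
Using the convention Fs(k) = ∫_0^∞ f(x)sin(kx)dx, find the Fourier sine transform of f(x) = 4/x 2*pi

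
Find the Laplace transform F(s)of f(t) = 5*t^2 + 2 2/s + 10/s^3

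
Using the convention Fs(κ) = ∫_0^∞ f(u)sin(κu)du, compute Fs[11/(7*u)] 11*pi/14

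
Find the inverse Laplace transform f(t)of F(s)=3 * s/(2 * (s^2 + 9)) 3 * cos(3 * t)/2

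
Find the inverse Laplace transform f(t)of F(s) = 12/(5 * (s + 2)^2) 12 * t * exp(-2 * t)/5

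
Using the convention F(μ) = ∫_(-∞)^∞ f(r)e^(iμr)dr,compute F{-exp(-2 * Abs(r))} -4/(μ^2 + 4)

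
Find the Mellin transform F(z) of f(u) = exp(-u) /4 gamma(z) /4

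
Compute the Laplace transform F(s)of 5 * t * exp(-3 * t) 5/(s + 3)^2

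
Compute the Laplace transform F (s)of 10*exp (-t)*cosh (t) 10*(s + 1)/ (s*(s + 2))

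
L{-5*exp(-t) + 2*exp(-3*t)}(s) 2/(s + 3) - 5/(s + 1)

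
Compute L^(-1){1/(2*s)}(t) 1/2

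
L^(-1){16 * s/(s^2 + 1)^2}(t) 8 * t * sin(t)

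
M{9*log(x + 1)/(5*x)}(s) -9*pi*csc(pi*s)/(5*s - 5)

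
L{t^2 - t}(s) 2/s^3 - 1/s^2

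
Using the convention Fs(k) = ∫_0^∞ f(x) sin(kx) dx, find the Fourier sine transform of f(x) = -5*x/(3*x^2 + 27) -5*pi*exp(-3*k) /6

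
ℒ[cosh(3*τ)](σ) σ/(σ^2 - 9)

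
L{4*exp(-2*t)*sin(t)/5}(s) 4/(5*((s + 2)^2 + 1))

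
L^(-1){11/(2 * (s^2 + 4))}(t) 11 * sin(2 * t)/4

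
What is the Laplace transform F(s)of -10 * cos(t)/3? -10 * s/(3 * s^2 + 3)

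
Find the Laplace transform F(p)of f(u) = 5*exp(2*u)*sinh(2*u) 10/(p*(p - 4))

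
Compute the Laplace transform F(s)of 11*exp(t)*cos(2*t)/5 11*(s - 1)/(5*((s - 1)^2 + 4))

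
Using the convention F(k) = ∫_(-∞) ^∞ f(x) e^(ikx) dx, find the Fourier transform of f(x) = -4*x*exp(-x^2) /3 -2*I*sqrt(pi)*k*exp(-k^2/4) /3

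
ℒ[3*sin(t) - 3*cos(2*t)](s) 3/(s^2 + 1) - 3*s/(s^2 + 4) 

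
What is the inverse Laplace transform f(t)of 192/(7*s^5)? 8*t^4/7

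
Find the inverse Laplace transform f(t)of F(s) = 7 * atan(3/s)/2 7 * sin(3 * t)/(2 * t)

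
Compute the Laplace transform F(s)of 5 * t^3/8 15/(4 * s^4)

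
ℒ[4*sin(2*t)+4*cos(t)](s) 8/(s^2+4)+4*s/(s^2+1)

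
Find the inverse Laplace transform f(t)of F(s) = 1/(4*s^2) t/4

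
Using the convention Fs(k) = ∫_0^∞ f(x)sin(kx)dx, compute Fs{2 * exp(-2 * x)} 2 * k/(k^2 + 4)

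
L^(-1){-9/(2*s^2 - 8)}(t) -9*sinh(2*t)/4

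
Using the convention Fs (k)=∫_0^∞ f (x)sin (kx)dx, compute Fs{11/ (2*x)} 11*pi/4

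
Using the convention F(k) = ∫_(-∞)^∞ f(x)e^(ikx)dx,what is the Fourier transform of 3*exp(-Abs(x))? 6/(k^2 + 1)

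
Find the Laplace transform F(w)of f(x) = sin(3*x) 3/(w^2+9)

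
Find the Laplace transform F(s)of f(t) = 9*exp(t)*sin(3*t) 27/((s - 1)^2+9)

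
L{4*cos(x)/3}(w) 4*w/(3*(w^2 + 1))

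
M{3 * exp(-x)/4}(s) 3 * gamma(s)/4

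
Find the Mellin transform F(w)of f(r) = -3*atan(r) 3*pi*sec(pi*w/2)/(2*w)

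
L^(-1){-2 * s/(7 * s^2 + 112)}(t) -2 * cos(4 * t)/7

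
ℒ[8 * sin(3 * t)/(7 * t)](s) 8 * atan(3/s)/7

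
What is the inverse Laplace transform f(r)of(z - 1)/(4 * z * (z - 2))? exp(r) * cosh(r)/4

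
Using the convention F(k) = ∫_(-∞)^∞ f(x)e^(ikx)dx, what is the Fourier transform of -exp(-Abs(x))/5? -2/(5*k^2+5)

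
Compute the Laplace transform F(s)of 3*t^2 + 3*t 3/s^2 + 6/s^3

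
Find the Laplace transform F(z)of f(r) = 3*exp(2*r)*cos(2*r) 3*(z - 2)/((z - 2)^2 + 4)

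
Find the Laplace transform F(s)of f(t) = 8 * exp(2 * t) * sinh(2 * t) 16/(s * (s - 4))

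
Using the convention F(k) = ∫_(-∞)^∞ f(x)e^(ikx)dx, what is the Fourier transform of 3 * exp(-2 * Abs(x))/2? 6/(k^2 + 4)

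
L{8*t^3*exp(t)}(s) 48/(s - 1)^4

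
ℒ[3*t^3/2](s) 9/s^4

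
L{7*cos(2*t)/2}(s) 7*s/(2*(s^2+4))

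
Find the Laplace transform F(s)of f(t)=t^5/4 30/s^6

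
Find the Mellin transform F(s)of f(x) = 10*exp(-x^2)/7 5*gamma(s/2)/7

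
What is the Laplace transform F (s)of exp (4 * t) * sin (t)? 1/ ( (s - 4)^2+1)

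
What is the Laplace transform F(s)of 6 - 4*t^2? 6/s - 8/s^3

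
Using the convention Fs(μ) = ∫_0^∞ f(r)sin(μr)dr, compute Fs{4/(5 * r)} 2 * pi/5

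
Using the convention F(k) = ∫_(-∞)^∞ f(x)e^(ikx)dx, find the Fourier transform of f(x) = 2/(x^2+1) 2 * pi * exp(-Abs(k))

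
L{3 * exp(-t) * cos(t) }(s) 3 * (s + 1) /((s + 1) ^2 + 1) 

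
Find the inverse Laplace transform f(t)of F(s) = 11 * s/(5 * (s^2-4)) 11 * cosh(2 * t)/5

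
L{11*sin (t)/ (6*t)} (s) 11*atan (1/s)/6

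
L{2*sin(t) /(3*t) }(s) 2*atan(1/s) /3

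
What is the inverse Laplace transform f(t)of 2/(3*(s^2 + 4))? sin(2*t)/3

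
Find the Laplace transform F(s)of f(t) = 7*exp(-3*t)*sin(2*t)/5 14/(5*((s + 3)^2 + 4))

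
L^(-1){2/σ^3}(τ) τ^2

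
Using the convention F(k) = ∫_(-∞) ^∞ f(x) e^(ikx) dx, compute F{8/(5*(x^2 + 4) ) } 4*pi*exp(-2*Abs(k) ) /5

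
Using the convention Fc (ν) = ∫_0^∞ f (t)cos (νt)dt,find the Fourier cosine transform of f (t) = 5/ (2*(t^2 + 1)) 5*pi*exp (-ν)/4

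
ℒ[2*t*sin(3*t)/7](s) 12*s/(7*(s^2 + 9)^2)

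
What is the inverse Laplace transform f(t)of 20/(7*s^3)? 10*t^2/7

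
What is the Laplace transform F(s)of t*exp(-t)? (s+1)^(-2)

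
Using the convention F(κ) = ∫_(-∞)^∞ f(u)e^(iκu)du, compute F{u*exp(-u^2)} I*sqrt(pi)*κ*exp(-κ^2/4)/2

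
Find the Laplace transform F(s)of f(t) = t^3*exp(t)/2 3/(s - 1)^4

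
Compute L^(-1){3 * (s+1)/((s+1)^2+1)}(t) 3 * exp(-t) * cos(t)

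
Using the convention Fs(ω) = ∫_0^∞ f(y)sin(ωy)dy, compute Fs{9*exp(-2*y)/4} 9*ω/(4*(ω^2 + 4))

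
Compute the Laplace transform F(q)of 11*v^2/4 11/(2*q^3)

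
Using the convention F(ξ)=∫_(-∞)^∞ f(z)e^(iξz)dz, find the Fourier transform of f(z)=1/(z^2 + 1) pi * exp(-Abs(ξ))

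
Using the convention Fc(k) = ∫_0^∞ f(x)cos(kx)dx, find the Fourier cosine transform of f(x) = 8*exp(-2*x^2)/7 2*sqrt(2)*sqrt(pi)*exp(-k^2/8)/7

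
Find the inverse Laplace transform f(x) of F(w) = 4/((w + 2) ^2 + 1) 4 * exp(-2 * x) * sin(x) 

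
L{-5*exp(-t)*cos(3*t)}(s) 5*(-s - 1)/((s + 1)^2 + 9)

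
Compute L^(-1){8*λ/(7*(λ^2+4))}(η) 8*cos(2*η)/7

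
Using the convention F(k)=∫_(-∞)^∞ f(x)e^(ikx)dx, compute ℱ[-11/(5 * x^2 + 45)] -11 * pi * exp(-3 * Abs(k))/15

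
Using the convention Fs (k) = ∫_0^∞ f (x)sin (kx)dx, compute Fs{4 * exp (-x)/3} 4 * k/ (3 * (k^2 + 1))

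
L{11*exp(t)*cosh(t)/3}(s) 11*(s - 1)/(3*s*(s - 2))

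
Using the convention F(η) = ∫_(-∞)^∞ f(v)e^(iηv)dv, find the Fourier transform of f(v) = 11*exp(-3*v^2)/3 11*sqrt(3)*sqrt(pi)*exp(-η^2/12)/9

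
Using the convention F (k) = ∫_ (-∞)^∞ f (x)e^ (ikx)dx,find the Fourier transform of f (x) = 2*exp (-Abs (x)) 4/ (k^2 + 1)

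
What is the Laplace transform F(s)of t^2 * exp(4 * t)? 2/(s - 4)^3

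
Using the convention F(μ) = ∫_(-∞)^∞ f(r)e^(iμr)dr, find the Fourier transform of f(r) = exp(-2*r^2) sqrt(2)*sqrt(pi)*exp(-μ^2/8)/2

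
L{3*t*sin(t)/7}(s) 6*s/(7*(s^2 + 1)^2)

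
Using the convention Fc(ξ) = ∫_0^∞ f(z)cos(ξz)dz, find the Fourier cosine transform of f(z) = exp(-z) 1/(ξ^2 + 1)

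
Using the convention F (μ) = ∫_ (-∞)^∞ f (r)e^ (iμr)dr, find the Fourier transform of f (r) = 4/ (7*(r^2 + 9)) 4*pi*exp (-3*Abs (μ))/21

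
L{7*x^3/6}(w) 7/w^4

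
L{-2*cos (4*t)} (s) -2*s/ (s^2 + 16)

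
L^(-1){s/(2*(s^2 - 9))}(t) cosh(3*t)/2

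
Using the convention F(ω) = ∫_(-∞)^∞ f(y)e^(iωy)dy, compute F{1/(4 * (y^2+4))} pi * exp(-2 * Abs(ω))/8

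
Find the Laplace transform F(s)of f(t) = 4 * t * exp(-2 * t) 4/(s + 2)^2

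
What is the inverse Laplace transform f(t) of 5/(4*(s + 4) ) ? 5*exp(-4*t) /4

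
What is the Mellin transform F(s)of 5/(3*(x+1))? 5*pi*csc(pi*s)/3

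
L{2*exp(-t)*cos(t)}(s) 2*(s + 1)/((s + 1)^2 + 1)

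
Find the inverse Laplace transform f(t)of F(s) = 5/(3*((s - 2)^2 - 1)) 5*exp(2*t)*sinh(t)/3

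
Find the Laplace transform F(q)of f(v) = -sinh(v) -1/(q^2 - 1)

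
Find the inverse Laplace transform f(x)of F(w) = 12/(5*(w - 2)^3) 6*x^2*exp(2*x)/5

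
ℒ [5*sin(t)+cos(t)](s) s/(s^2+1)+5/(s^2+1)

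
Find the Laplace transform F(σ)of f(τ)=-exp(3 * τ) -1/(σ - 3)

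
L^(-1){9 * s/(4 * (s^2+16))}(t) 9 * cos(4 * t)/4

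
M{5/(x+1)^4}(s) 5 * gamma(s) * gamma(4 - s)/6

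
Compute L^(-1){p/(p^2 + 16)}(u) cos(4 * u)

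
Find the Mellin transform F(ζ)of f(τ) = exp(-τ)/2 gamma(ζ)/2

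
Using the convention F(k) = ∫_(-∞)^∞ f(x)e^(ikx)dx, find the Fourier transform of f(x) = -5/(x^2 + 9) -5*pi*exp(-3*Abs(k))/3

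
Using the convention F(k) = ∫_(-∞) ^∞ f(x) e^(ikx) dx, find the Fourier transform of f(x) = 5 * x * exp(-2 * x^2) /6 5 * sqrt(2) * I * sqrt(pi) * k * exp(-k^2/8) /48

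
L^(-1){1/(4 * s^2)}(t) t/4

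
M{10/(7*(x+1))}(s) 10*pi*csc(pi*s)/7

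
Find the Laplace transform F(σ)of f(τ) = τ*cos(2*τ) (σ^2-4)/(σ^2 + 4)^2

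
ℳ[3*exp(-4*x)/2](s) 3*gamma(s)/(2*2^(2*s))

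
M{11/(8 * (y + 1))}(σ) 11 * pi * csc(pi * σ)/8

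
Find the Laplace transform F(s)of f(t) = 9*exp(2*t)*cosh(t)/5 9*(s - 2)/(5*((s - 2)^2-1))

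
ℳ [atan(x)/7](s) -pi*sec(pi*s/2)/(14*s)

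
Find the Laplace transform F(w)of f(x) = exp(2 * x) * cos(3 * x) (w - 2)/((w - 2)^2 + 9)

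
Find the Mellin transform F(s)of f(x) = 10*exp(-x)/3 10*gamma(s)/3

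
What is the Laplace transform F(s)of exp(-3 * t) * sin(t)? 1/((s + 3)^2 + 1)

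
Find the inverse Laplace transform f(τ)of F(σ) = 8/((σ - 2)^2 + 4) 4 * exp(2 * τ) * sin(2 * τ)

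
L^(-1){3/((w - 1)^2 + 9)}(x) exp(x)*sin(3*x)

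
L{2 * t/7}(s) 2/(7 * s^2)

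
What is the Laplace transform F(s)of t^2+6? 6/s+2/s^3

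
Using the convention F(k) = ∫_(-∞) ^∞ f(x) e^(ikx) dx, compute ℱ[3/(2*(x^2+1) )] 3*pi*exp(-Abs(k) ) /2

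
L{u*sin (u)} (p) 2*p/ (p^2+1)^2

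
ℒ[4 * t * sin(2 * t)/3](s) 16 * s/(3 * (s^2 + 4)^2)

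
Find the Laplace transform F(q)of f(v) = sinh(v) 1/(q^2 - 1)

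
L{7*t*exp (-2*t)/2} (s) 7/ (2*(s+2)^2)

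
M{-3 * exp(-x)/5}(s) -3 * gamma(s)/5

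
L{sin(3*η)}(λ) 3/(λ^2 + 9)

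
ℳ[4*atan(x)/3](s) -2*pi*sec(pi*s/2)/(3*s)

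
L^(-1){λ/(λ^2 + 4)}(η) cos(2*η)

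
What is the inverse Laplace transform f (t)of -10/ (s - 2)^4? -5*t^3*exp (2*t)/3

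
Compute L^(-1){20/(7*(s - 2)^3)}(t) 10*t^2*exp(2*t)/7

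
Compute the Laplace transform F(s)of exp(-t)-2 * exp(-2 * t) 1/(s + 1)-2/(s + 2)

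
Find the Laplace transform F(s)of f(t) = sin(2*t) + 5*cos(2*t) 2/(s^2 + 4) + 5*s/(s^2 + 4)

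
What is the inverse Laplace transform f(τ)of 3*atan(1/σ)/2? 3*sin(τ)/(2*τ)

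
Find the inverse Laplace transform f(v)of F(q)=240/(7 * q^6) 2 * v^5/7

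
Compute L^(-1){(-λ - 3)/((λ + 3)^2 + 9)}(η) -exp(-3*η)*cos(3*η)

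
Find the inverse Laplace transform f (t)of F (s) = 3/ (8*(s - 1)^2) 3*t*exp (t)/8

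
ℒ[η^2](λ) 2/λ^3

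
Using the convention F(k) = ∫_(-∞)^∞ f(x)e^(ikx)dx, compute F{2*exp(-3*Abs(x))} 12/(k^2+9)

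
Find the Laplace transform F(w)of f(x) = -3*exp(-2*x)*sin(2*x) -6/((w+2)^2+4)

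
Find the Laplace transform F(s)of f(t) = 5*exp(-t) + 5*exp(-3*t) 5/(s + 3) + 5/(s + 1)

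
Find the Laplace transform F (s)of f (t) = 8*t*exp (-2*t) 8/ (s + 2)^2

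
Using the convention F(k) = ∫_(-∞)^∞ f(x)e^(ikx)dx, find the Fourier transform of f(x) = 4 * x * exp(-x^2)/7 2 * I * sqrt(pi) * k * exp(-k^2/4)/7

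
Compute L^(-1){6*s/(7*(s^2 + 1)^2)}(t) 3*t*sin(t)/7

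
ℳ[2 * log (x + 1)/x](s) -2 * pi * csc (pi * s)/ (s - 1)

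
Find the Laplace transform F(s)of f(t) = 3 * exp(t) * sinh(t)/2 3/(2 * s * (s - 2))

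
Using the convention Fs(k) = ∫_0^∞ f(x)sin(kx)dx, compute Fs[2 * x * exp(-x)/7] 4 * k/(7 * (k^2+1)^2)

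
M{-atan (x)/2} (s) pi*sec (pi*s/2)/ (4*s)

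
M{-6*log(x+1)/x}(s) 6*pi*csc(pi*s)/(s - 1)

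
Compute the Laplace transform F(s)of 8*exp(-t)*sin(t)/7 8/(7*((s + 1)^2 + 1))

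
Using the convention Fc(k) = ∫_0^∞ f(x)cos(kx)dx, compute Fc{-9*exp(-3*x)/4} -27/(4*k^2 + 36)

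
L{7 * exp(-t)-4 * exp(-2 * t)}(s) 7/(s + 1)-4/(s + 2)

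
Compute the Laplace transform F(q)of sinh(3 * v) 3/(q^2 - 9)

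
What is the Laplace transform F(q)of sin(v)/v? atan(1/q)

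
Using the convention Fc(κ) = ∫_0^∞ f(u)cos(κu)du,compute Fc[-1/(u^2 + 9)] -pi*exp(-3*κ)/6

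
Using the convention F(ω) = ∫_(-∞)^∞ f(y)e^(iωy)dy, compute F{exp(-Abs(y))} 2/(ω^2+1)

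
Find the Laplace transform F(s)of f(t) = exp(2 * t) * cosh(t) (s - 2)/((s - 2)^2-1)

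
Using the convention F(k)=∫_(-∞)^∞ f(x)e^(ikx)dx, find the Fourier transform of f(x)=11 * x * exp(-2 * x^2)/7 11 * sqrt(2) * I * sqrt(pi) * k * exp(-k^2/8)/56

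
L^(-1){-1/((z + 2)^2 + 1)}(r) -exp(-2*r)*sin(r)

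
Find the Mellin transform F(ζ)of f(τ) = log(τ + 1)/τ -pi * csc(pi * ζ)/(ζ - 1)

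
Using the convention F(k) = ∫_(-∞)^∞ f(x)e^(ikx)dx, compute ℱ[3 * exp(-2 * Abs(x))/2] 6/(k^2+4)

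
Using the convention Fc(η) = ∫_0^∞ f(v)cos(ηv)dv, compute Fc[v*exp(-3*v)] (9 - η^2)/(η^2 + 9)^2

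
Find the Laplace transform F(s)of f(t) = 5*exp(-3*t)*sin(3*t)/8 15/(8*((s + 3)^2 + 9))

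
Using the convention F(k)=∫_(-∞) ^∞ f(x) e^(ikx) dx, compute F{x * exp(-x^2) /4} I * sqrt(pi) * k * exp(-k^2/4) /8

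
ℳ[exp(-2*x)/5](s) gamma(s)/(5*2^s)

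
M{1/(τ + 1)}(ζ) pi * csc(pi * ζ)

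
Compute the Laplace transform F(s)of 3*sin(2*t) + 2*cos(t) 6/(s^2 + 4) + 2*s/(s^2 + 1)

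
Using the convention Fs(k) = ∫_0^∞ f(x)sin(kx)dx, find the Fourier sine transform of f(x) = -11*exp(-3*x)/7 -11*k/(7*k^2 + 63)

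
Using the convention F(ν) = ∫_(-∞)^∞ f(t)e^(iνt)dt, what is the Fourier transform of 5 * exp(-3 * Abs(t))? 30/(ν^2 + 9)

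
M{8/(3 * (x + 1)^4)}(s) 4 * gamma(s) * gamma(4 - s)/9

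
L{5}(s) 5/s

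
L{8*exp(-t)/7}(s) 8/(7*(s + 1))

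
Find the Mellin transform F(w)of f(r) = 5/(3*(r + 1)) 5*pi*csc(pi*w)/3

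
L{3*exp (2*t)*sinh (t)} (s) 3/ ( (s - 2)^2-1)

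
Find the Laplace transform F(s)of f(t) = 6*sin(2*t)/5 12/(5*(s^2 + 4))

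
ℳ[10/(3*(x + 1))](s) 10*pi*csc(pi*s)/3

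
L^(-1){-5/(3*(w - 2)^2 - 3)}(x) -5*exp(2*x)*sinh(x)/3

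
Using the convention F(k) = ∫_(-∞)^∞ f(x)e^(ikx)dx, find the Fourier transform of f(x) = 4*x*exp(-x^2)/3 2*I*sqrt(pi)*k*exp(-k^2/4)/3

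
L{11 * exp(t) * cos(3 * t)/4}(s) 11 * (s - 1)/(4 * ((s - 1)^2 + 9))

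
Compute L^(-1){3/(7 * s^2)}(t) 3 * t/7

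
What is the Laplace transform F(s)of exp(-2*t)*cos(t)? (s + 2)/((s + 2)^2 + 1)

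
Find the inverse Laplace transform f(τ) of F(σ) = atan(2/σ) sin(2*τ) /τ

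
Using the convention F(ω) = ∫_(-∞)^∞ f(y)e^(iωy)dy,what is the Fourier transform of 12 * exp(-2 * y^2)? 6 * sqrt(2) * sqrt(pi) * exp(-ω^2/8)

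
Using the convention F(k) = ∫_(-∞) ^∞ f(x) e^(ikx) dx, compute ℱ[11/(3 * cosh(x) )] 11 * pi/(3 * cosh(pi * k/2) ) 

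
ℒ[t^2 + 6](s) 6/s + 2/s^3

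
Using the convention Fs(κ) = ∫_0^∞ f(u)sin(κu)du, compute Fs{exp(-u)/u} atan(κ)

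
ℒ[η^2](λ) 2/λ^3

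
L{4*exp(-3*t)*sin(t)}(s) 4/((s + 3)^2 + 1)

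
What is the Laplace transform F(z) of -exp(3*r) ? -1/(z - 3) 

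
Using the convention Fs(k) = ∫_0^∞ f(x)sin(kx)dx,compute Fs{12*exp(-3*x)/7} 12*k/(7*(k^2 + 9))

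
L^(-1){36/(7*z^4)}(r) 6*r^3/7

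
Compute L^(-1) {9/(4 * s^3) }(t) 9 * t^2/8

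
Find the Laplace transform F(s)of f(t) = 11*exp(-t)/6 11/(6*(s + 1))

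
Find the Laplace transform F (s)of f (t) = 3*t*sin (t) 6*s/ (s^2 + 1)^2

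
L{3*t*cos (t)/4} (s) 3*(s^2 - 1)/ (4*(s^2 + 1)^2)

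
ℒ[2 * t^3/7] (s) 12/(7 * s^4)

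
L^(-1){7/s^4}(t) 7*t^3/6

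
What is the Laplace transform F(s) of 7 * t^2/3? 14/(3 * s^3) 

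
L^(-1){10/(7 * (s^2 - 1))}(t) 10 * sinh(t)/7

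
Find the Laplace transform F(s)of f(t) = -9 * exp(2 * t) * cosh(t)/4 9 * (2 - s)/(4 * ((s - 2)^2-1))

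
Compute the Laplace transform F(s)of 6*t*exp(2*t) 6/(s - 2)^2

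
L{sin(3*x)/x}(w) atan(3/w)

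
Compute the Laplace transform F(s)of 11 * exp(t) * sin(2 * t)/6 11/(3 * ((s - 1)^2 + 4))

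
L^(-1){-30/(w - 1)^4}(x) -5*x^3*exp(x)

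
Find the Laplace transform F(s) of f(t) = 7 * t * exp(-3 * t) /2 7/(2 * (s + 3) ^2) 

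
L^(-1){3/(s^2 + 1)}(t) 3 * sin(t)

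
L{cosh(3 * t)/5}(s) s/(5 * (s^2 - 9))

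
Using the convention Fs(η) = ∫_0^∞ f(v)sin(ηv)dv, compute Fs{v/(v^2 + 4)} pi*exp(-2*η)/2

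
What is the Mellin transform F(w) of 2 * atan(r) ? -pi * sec(pi * w/2) /w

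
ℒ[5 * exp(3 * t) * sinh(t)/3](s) 5/(3 * ((s - 3)^2 - 1))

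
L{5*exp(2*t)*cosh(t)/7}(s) 5*(s - 2)/(7*((s - 2)^2 - 1))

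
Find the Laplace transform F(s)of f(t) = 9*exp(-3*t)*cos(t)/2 9*(s + 3)/(2*((s + 3)^2 + 1))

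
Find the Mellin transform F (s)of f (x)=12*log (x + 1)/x -12*pi*csc (pi*s)/ (s - 1)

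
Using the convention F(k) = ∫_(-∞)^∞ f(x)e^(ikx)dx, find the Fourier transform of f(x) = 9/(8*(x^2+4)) 9*pi*exp(-2*Abs(k))/16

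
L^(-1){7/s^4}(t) 7 * t^3/6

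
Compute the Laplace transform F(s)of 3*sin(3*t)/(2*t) 3*atan(3/s)/2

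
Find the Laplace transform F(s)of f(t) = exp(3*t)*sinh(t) 1/((s - 3)^2 - 1)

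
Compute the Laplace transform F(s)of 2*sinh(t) 2/(s^2-1)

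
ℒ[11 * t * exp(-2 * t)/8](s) 11/(8 * (s+2)^2)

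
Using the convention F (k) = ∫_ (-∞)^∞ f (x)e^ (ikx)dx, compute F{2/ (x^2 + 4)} pi*exp (-2*Abs (k))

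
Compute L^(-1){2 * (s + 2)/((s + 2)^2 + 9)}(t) 2 * exp(-2 * t) * cos(3 * t)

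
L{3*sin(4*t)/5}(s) 12/(5*(s^2 + 16))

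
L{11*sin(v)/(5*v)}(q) 11*atan(1/q)/5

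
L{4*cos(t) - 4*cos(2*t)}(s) 4*s/(s^2 + 1) - 4*s/(s^2 + 4)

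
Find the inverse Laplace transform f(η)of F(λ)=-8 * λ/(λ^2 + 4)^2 -2 * η * sin(2 * η)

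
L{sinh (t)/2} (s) 1/ (2*(s^2-1))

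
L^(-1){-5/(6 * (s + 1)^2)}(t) -5 * t * exp(-t)/6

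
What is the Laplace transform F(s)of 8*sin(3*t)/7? 24/(7*(s^2+9))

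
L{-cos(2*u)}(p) -p/(p^2 + 4)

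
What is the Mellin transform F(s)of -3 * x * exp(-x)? -3 * gamma(s+1)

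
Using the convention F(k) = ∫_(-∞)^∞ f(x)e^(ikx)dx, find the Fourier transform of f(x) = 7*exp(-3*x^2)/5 7*sqrt(3)*sqrt(pi)*exp(-k^2/12)/15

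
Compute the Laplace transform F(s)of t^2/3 2/(3*s^3)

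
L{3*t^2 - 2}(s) 6/s^3 - 2/s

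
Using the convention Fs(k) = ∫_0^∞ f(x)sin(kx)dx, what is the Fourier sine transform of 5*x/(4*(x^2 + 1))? 5*pi*exp(-k)/8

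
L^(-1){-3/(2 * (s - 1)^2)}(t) -3 * t * exp(t)/2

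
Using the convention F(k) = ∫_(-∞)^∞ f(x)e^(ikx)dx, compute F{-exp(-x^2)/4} -sqrt(pi) * exp(-k^2/4)/4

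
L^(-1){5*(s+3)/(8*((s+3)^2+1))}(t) 5*exp(-3*t)*cos(t)/8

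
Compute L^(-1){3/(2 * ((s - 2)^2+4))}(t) 3 * exp(2 * t) * sin(2 * t)/4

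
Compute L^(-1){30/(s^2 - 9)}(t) 10*sinh(3*t)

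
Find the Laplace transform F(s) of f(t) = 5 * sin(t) 5/(s^2+1) 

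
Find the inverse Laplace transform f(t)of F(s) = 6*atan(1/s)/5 6*sin(t)/(5*t)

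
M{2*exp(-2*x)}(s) 2^(1 - s)*gamma(s)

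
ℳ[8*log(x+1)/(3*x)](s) -8*pi*csc(pi*s)/(3*s - 3)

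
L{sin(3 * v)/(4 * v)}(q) atan(3/q)/4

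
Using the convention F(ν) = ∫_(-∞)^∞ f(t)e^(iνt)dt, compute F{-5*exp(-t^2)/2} -5*sqrt(pi)*exp(-ν^2/4)/2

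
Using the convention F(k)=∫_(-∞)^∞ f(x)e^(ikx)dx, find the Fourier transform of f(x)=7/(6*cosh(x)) 7*pi/(6*cosh(pi*k/2))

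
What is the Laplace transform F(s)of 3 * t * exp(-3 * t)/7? 3/(7 * (s + 3)^2)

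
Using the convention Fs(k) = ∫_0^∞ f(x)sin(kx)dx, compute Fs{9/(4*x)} 9*pi/8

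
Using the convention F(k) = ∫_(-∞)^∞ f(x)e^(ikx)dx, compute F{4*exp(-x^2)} 4*sqrt(pi)*exp(-k^2/4)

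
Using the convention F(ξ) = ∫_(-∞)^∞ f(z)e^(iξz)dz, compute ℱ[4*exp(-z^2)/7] 4*sqrt(pi)*exp(-ξ^2/4)/7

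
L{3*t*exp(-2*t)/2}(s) 3/(2*(s + 2)^2)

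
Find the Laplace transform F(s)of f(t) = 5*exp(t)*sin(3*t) 15/((s - 1)^2+9)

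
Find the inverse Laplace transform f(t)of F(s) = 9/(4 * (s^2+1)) 9 * sin(t)/4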